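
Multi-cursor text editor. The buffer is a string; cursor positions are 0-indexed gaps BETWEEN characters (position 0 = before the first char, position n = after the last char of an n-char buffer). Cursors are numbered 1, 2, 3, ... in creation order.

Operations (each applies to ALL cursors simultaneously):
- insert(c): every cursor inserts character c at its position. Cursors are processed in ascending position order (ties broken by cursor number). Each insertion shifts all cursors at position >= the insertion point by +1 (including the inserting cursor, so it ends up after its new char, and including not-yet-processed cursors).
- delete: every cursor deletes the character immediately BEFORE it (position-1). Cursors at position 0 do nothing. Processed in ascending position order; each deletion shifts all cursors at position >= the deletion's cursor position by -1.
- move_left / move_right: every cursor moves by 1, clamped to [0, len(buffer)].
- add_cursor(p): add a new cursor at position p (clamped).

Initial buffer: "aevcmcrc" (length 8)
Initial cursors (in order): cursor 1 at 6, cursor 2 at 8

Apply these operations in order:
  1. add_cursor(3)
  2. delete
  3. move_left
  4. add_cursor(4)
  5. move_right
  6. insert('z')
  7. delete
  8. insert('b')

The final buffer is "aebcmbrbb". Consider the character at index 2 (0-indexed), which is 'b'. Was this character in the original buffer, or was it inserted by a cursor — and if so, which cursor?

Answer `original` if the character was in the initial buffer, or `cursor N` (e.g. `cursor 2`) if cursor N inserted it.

After op 1 (add_cursor(3)): buffer="aevcmcrc" (len 8), cursors c3@3 c1@6 c2@8, authorship ........
After op 2 (delete): buffer="aecmr" (len 5), cursors c3@2 c1@4 c2@5, authorship .....
After op 3 (move_left): buffer="aecmr" (len 5), cursors c3@1 c1@3 c2@4, authorship .....
After op 4 (add_cursor(4)): buffer="aecmr" (len 5), cursors c3@1 c1@3 c2@4 c4@4, authorship .....
After op 5 (move_right): buffer="aecmr" (len 5), cursors c3@2 c1@4 c2@5 c4@5, authorship .....
After op 6 (insert('z')): buffer="aezcmzrzz" (len 9), cursors c3@3 c1@6 c2@9 c4@9, authorship ..3..1.24
After op 7 (delete): buffer="aecmr" (len 5), cursors c3@2 c1@4 c2@5 c4@5, authorship .....
After op 8 (insert('b')): buffer="aebcmbrbb" (len 9), cursors c3@3 c1@6 c2@9 c4@9, authorship ..3..1.24
Authorship (.=original, N=cursor N): . . 3 . . 1 . 2 4
Index 2: author = 3

Answer: cursor 3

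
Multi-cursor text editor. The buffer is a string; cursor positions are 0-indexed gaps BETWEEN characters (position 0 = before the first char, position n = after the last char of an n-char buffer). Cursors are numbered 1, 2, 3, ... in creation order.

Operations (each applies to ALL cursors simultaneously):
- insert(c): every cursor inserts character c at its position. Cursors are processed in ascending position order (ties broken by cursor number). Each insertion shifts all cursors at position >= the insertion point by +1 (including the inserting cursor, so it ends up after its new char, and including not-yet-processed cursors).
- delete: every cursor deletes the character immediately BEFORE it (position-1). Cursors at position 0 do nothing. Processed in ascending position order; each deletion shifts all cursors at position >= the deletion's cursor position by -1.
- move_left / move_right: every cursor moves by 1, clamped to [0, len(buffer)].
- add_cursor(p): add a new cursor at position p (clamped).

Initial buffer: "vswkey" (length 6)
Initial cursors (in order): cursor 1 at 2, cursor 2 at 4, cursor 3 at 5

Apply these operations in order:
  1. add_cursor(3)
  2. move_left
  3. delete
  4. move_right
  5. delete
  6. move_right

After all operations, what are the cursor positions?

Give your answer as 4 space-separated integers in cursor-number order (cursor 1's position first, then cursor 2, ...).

After op 1 (add_cursor(3)): buffer="vswkey" (len 6), cursors c1@2 c4@3 c2@4 c3@5, authorship ......
After op 2 (move_left): buffer="vswkey" (len 6), cursors c1@1 c4@2 c2@3 c3@4, authorship ......
After op 3 (delete): buffer="ey" (len 2), cursors c1@0 c2@0 c3@0 c4@0, authorship ..
After op 4 (move_right): buffer="ey" (len 2), cursors c1@1 c2@1 c3@1 c4@1, authorship ..
After op 5 (delete): buffer="y" (len 1), cursors c1@0 c2@0 c3@0 c4@0, authorship .
After op 6 (move_right): buffer="y" (len 1), cursors c1@1 c2@1 c3@1 c4@1, authorship .

Answer: 1 1 1 1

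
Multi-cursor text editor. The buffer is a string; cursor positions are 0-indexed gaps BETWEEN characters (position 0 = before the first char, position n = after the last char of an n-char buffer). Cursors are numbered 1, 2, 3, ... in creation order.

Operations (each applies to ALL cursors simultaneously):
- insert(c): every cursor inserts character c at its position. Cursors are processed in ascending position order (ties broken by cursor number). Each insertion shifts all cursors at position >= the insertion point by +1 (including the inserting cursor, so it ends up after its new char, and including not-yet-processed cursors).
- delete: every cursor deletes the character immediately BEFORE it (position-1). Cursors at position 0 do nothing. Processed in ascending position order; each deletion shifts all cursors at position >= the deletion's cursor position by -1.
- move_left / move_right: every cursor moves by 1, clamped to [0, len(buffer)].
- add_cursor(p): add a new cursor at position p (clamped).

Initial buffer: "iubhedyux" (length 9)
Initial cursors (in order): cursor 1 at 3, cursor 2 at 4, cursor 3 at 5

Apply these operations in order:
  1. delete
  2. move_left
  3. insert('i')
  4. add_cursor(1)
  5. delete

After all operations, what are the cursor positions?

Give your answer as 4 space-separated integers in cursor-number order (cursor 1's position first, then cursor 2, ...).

After op 1 (delete): buffer="iudyux" (len 6), cursors c1@2 c2@2 c3@2, authorship ......
After op 2 (move_left): buffer="iudyux" (len 6), cursors c1@1 c2@1 c3@1, authorship ......
After op 3 (insert('i')): buffer="iiiiudyux" (len 9), cursors c1@4 c2@4 c3@4, authorship .123.....
After op 4 (add_cursor(1)): buffer="iiiiudyux" (len 9), cursors c4@1 c1@4 c2@4 c3@4, authorship .123.....
After op 5 (delete): buffer="udyux" (len 5), cursors c1@0 c2@0 c3@0 c4@0, authorship .....

Answer: 0 0 0 0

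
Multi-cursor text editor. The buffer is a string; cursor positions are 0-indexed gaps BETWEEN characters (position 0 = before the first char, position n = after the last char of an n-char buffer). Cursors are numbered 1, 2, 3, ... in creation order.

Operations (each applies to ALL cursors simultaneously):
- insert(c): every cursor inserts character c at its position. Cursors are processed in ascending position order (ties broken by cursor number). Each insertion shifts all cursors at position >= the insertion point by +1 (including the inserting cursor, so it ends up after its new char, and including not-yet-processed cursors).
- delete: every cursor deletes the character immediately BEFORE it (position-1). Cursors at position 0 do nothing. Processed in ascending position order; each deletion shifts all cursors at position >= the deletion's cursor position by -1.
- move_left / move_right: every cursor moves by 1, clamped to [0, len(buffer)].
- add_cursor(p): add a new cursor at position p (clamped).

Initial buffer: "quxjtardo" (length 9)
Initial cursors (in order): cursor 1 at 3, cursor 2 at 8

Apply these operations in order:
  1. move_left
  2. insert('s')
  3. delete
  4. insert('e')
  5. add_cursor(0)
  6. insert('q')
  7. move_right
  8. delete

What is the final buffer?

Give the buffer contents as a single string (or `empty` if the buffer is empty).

Answer: queqjtareqo

Derivation:
After op 1 (move_left): buffer="quxjtardo" (len 9), cursors c1@2 c2@7, authorship .........
After op 2 (insert('s')): buffer="qusxjtarsdo" (len 11), cursors c1@3 c2@9, authorship ..1.....2..
After op 3 (delete): buffer="quxjtardo" (len 9), cursors c1@2 c2@7, authorship .........
After op 4 (insert('e')): buffer="quexjtaredo" (len 11), cursors c1@3 c2@9, authorship ..1.....2..
After op 5 (add_cursor(0)): buffer="quexjtaredo" (len 11), cursors c3@0 c1@3 c2@9, authorship ..1.....2..
After op 6 (insert('q')): buffer="qqueqxjtareqdo" (len 14), cursors c3@1 c1@5 c2@12, authorship 3..11.....22..
After op 7 (move_right): buffer="qqueqxjtareqdo" (len 14), cursors c3@2 c1@6 c2@13, authorship 3..11.....22..
After op 8 (delete): buffer="queqjtareqo" (len 11), cursors c3@1 c1@4 c2@10, authorship 3.11....22.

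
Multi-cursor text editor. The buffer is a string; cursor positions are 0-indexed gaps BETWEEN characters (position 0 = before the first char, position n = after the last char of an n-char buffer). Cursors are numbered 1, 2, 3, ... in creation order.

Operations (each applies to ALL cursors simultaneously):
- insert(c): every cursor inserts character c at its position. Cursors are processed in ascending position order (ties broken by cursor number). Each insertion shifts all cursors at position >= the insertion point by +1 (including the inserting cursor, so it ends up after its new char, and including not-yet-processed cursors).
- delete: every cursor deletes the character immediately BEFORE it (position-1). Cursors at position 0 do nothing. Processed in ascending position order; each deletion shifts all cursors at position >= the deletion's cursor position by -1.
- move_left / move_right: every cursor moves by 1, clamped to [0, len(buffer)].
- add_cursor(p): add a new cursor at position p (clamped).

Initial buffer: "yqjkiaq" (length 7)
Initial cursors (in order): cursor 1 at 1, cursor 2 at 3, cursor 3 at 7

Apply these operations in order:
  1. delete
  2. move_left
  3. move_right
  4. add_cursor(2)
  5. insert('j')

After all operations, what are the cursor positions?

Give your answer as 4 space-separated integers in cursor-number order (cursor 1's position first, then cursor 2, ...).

Answer: 3 3 8 5

Derivation:
After op 1 (delete): buffer="qkia" (len 4), cursors c1@0 c2@1 c3@4, authorship ....
After op 2 (move_left): buffer="qkia" (len 4), cursors c1@0 c2@0 c3@3, authorship ....
After op 3 (move_right): buffer="qkia" (len 4), cursors c1@1 c2@1 c3@4, authorship ....
After op 4 (add_cursor(2)): buffer="qkia" (len 4), cursors c1@1 c2@1 c4@2 c3@4, authorship ....
After op 5 (insert('j')): buffer="qjjkjiaj" (len 8), cursors c1@3 c2@3 c4@5 c3@8, authorship .12.4..3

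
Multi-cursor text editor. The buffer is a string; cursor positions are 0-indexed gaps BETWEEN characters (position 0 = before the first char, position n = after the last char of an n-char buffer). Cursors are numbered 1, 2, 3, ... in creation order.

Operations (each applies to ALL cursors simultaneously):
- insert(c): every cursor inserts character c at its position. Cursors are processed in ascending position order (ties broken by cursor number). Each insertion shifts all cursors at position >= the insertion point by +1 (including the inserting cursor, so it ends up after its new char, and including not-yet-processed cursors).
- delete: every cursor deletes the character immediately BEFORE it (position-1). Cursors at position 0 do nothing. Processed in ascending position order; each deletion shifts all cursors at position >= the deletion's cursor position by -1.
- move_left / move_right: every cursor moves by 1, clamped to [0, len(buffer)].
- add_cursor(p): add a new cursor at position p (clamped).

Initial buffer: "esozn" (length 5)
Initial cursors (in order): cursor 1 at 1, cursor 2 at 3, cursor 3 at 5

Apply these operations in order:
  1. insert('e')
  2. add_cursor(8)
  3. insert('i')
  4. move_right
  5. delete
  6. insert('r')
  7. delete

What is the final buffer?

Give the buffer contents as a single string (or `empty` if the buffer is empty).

After op 1 (insert('e')): buffer="eesoezne" (len 8), cursors c1@2 c2@5 c3@8, authorship .1..2..3
After op 2 (add_cursor(8)): buffer="eesoezne" (len 8), cursors c1@2 c2@5 c3@8 c4@8, authorship .1..2..3
After op 3 (insert('i')): buffer="eeisoeizneii" (len 12), cursors c1@3 c2@7 c3@12 c4@12, authorship .11..22..334
After op 4 (move_right): buffer="eeisoeizneii" (len 12), cursors c1@4 c2@8 c3@12 c4@12, authorship .11..22..334
After op 5 (delete): buffer="eeioeine" (len 8), cursors c1@3 c2@6 c3@8 c4@8, authorship .11.22.3
After op 6 (insert('r')): buffer="eeiroeirnerr" (len 12), cursors c1@4 c2@8 c3@12 c4@12, authorship .111.222.334
After op 7 (delete): buffer="eeioeine" (len 8), cursors c1@3 c2@6 c3@8 c4@8, authorship .11.22.3

Answer: eeioeine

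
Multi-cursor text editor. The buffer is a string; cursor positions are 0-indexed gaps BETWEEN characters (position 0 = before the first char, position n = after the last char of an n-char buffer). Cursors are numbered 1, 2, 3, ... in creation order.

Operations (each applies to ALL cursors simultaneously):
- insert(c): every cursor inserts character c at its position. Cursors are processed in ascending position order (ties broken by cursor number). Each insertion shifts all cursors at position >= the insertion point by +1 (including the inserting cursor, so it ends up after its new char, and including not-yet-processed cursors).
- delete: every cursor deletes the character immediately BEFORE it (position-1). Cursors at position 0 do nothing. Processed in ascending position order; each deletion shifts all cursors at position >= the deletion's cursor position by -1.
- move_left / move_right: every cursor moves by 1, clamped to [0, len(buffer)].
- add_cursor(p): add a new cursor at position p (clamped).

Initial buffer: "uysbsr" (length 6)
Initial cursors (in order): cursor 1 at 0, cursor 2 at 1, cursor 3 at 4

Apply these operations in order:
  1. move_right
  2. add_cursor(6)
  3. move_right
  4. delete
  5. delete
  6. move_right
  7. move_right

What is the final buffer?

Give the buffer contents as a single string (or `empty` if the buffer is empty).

Answer: empty

Derivation:
After op 1 (move_right): buffer="uysbsr" (len 6), cursors c1@1 c2@2 c3@5, authorship ......
After op 2 (add_cursor(6)): buffer="uysbsr" (len 6), cursors c1@1 c2@2 c3@5 c4@6, authorship ......
After op 3 (move_right): buffer="uysbsr" (len 6), cursors c1@2 c2@3 c3@6 c4@6, authorship ......
After op 4 (delete): buffer="ub" (len 2), cursors c1@1 c2@1 c3@2 c4@2, authorship ..
After op 5 (delete): buffer="" (len 0), cursors c1@0 c2@0 c3@0 c4@0, authorship 
After op 6 (move_right): buffer="" (len 0), cursors c1@0 c2@0 c3@0 c4@0, authorship 
After op 7 (move_right): buffer="" (len 0), cursors c1@0 c2@0 c3@0 c4@0, authorship 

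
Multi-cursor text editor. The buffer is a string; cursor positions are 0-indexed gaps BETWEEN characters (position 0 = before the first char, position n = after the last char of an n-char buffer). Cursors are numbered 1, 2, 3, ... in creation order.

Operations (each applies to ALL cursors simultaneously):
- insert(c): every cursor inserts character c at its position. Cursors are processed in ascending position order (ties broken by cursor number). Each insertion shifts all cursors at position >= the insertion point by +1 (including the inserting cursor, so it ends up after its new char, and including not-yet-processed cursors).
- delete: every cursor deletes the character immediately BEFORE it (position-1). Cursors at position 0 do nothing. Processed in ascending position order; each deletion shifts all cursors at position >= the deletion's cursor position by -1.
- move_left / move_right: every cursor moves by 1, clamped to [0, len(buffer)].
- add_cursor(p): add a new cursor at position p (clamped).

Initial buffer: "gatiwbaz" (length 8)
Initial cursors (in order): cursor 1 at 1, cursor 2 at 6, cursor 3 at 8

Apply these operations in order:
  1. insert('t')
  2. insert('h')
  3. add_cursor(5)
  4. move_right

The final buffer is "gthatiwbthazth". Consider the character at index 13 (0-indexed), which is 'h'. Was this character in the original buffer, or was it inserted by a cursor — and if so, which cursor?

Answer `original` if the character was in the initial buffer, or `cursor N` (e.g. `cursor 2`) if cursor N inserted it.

Answer: cursor 3

Derivation:
After op 1 (insert('t')): buffer="gtatiwbtazt" (len 11), cursors c1@2 c2@8 c3@11, authorship .1.....2..3
After op 2 (insert('h')): buffer="gthatiwbthazth" (len 14), cursors c1@3 c2@10 c3@14, authorship .11.....22..33
After op 3 (add_cursor(5)): buffer="gthatiwbthazth" (len 14), cursors c1@3 c4@5 c2@10 c3@14, authorship .11.....22..33
After op 4 (move_right): buffer="gthatiwbthazth" (len 14), cursors c1@4 c4@6 c2@11 c3@14, authorship .11.....22..33
Authorship (.=original, N=cursor N): . 1 1 . . . . . 2 2 . . 3 3
Index 13: author = 3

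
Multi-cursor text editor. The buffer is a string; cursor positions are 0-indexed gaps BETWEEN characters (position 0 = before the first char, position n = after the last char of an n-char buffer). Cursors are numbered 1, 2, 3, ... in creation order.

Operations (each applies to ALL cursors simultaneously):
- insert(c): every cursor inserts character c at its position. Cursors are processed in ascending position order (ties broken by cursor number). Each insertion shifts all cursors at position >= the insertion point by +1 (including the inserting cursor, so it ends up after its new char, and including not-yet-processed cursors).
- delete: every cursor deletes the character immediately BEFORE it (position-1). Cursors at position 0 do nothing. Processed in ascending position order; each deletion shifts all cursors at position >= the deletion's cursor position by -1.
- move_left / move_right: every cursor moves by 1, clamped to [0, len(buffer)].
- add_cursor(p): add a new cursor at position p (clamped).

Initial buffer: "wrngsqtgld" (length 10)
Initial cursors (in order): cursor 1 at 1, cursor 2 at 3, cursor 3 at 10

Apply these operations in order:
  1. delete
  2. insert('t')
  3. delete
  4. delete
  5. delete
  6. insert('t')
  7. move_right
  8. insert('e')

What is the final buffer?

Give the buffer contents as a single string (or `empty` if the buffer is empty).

Answer: ttgeesqtte

Derivation:
After op 1 (delete): buffer="rgsqtgl" (len 7), cursors c1@0 c2@1 c3@7, authorship .......
After op 2 (insert('t')): buffer="trtgsqtglt" (len 10), cursors c1@1 c2@3 c3@10, authorship 1.2......3
After op 3 (delete): buffer="rgsqtgl" (len 7), cursors c1@0 c2@1 c3@7, authorship .......
After op 4 (delete): buffer="gsqtg" (len 5), cursors c1@0 c2@0 c3@5, authorship .....
After op 5 (delete): buffer="gsqt" (len 4), cursors c1@0 c2@0 c3@4, authorship ....
After op 6 (insert('t')): buffer="ttgsqtt" (len 7), cursors c1@2 c2@2 c3@7, authorship 12....3
After op 7 (move_right): buffer="ttgsqtt" (len 7), cursors c1@3 c2@3 c3@7, authorship 12....3
After op 8 (insert('e')): buffer="ttgeesqtte" (len 10), cursors c1@5 c2@5 c3@10, authorship 12.12...33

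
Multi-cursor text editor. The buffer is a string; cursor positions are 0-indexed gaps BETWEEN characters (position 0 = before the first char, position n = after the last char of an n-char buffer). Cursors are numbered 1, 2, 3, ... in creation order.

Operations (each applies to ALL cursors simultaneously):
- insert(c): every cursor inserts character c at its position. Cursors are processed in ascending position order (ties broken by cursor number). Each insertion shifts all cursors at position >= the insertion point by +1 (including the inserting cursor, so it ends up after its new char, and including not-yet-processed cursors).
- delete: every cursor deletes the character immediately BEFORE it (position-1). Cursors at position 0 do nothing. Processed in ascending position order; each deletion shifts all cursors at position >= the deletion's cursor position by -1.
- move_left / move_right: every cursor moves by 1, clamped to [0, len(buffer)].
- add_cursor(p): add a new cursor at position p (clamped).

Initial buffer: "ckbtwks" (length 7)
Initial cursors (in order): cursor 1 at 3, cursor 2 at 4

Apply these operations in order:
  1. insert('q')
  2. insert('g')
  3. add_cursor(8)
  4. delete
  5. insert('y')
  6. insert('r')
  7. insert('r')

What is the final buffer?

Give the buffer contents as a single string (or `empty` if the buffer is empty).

After op 1 (insert('q')): buffer="ckbqtqwks" (len 9), cursors c1@4 c2@6, authorship ...1.2...
After op 2 (insert('g')): buffer="ckbqgtqgwks" (len 11), cursors c1@5 c2@8, authorship ...11.22...
After op 3 (add_cursor(8)): buffer="ckbqgtqgwks" (len 11), cursors c1@5 c2@8 c3@8, authorship ...11.22...
After op 4 (delete): buffer="ckbqtwks" (len 8), cursors c1@4 c2@5 c3@5, authorship ...1....
After op 5 (insert('y')): buffer="ckbqytyywks" (len 11), cursors c1@5 c2@8 c3@8, authorship ...11.23...
After op 6 (insert('r')): buffer="ckbqyrtyyrrwks" (len 14), cursors c1@6 c2@11 c3@11, authorship ...111.2323...
After op 7 (insert('r')): buffer="ckbqyrrtyyrrrrwks" (len 17), cursors c1@7 c2@14 c3@14, authorship ...1111.232323...

Answer: ckbqyrrtyyrrrrwks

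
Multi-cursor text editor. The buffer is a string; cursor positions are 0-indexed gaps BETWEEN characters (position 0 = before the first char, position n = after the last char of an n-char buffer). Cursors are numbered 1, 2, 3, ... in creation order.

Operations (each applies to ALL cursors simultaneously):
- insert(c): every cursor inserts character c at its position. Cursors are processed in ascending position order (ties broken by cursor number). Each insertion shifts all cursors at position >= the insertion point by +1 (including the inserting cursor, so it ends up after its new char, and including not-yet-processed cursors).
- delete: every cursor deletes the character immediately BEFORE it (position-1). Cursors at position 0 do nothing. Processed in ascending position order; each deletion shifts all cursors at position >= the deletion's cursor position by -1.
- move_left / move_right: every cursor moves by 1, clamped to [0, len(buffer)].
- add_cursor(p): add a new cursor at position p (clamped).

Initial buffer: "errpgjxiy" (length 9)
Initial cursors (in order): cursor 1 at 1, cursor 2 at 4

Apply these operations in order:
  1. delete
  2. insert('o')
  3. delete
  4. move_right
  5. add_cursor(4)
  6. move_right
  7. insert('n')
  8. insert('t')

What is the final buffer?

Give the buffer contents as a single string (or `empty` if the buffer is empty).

Answer: rrntgjntxntiy

Derivation:
After op 1 (delete): buffer="rrgjxiy" (len 7), cursors c1@0 c2@2, authorship .......
After op 2 (insert('o')): buffer="orrogjxiy" (len 9), cursors c1@1 c2@4, authorship 1..2.....
After op 3 (delete): buffer="rrgjxiy" (len 7), cursors c1@0 c2@2, authorship .......
After op 4 (move_right): buffer="rrgjxiy" (len 7), cursors c1@1 c2@3, authorship .......
After op 5 (add_cursor(4)): buffer="rrgjxiy" (len 7), cursors c1@1 c2@3 c3@4, authorship .......
After op 6 (move_right): buffer="rrgjxiy" (len 7), cursors c1@2 c2@4 c3@5, authorship .......
After op 7 (insert('n')): buffer="rrngjnxniy" (len 10), cursors c1@3 c2@6 c3@8, authorship ..1..2.3..
After op 8 (insert('t')): buffer="rrntgjntxntiy" (len 13), cursors c1@4 c2@8 c3@11, authorship ..11..22.33..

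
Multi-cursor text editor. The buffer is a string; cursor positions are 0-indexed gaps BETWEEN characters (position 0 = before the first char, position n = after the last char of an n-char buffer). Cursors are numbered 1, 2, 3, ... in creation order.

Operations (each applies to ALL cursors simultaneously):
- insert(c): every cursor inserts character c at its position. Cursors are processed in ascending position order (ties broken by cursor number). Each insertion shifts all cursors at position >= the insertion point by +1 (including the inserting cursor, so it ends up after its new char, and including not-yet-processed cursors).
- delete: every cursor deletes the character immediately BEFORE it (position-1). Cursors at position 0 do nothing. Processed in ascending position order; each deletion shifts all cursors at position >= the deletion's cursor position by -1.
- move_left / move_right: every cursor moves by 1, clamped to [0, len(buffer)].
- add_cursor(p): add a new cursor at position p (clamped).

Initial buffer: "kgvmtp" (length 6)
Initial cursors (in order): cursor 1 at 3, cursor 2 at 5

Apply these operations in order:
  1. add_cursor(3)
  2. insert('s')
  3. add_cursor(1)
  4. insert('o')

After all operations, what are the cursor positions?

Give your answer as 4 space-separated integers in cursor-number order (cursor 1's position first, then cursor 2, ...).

After op 1 (add_cursor(3)): buffer="kgvmtp" (len 6), cursors c1@3 c3@3 c2@5, authorship ......
After op 2 (insert('s')): buffer="kgvssmtsp" (len 9), cursors c1@5 c3@5 c2@8, authorship ...13..2.
After op 3 (add_cursor(1)): buffer="kgvssmtsp" (len 9), cursors c4@1 c1@5 c3@5 c2@8, authorship ...13..2.
After op 4 (insert('o')): buffer="kogvssoomtsop" (len 13), cursors c4@2 c1@8 c3@8 c2@12, authorship .4..1313..22.

Answer: 8 12 8 2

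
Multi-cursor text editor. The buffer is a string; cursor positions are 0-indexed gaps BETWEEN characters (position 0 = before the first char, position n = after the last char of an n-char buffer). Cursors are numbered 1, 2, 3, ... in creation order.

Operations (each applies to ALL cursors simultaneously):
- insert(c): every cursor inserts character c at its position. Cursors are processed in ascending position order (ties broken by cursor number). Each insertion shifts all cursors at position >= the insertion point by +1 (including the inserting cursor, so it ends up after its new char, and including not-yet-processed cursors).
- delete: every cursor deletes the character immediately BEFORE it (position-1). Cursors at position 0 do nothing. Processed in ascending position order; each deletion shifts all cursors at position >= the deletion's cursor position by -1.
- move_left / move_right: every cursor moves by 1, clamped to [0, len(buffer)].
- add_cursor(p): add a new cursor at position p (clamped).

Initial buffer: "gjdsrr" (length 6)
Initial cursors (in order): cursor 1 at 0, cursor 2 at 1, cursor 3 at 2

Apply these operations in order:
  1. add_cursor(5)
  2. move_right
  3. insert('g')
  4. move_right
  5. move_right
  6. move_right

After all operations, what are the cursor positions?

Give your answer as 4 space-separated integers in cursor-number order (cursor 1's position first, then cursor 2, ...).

After op 1 (add_cursor(5)): buffer="gjdsrr" (len 6), cursors c1@0 c2@1 c3@2 c4@5, authorship ......
After op 2 (move_right): buffer="gjdsrr" (len 6), cursors c1@1 c2@2 c3@3 c4@6, authorship ......
After op 3 (insert('g')): buffer="ggjgdgsrrg" (len 10), cursors c1@2 c2@4 c3@6 c4@10, authorship .1.2.3...4
After op 4 (move_right): buffer="ggjgdgsrrg" (len 10), cursors c1@3 c2@5 c3@7 c4@10, authorship .1.2.3...4
After op 5 (move_right): buffer="ggjgdgsrrg" (len 10), cursors c1@4 c2@6 c3@8 c4@10, authorship .1.2.3...4
After op 6 (move_right): buffer="ggjgdgsrrg" (len 10), cursors c1@5 c2@7 c3@9 c4@10, authorship .1.2.3...4

Answer: 5 7 9 10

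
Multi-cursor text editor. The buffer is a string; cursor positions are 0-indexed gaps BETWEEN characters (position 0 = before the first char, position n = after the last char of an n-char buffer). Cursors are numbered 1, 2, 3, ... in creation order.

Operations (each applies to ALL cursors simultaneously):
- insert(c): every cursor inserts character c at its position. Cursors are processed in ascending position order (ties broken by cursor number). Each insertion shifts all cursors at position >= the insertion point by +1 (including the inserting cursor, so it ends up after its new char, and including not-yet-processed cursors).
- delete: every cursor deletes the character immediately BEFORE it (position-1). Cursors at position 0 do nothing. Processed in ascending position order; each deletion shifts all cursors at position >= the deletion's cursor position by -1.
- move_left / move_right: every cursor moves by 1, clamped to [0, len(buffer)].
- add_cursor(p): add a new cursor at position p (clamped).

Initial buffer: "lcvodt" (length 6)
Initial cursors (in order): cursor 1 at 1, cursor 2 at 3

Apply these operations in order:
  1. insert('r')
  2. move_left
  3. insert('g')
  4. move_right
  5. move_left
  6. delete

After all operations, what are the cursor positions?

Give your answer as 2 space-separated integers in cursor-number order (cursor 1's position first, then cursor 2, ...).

After op 1 (insert('r')): buffer="lrcvrodt" (len 8), cursors c1@2 c2@5, authorship .1..2...
After op 2 (move_left): buffer="lrcvrodt" (len 8), cursors c1@1 c2@4, authorship .1..2...
After op 3 (insert('g')): buffer="lgrcvgrodt" (len 10), cursors c1@2 c2@6, authorship .11..22...
After op 4 (move_right): buffer="lgrcvgrodt" (len 10), cursors c1@3 c2@7, authorship .11..22...
After op 5 (move_left): buffer="lgrcvgrodt" (len 10), cursors c1@2 c2@6, authorship .11..22...
After op 6 (delete): buffer="lrcvrodt" (len 8), cursors c1@1 c2@4, authorship .1..2...

Answer: 1 4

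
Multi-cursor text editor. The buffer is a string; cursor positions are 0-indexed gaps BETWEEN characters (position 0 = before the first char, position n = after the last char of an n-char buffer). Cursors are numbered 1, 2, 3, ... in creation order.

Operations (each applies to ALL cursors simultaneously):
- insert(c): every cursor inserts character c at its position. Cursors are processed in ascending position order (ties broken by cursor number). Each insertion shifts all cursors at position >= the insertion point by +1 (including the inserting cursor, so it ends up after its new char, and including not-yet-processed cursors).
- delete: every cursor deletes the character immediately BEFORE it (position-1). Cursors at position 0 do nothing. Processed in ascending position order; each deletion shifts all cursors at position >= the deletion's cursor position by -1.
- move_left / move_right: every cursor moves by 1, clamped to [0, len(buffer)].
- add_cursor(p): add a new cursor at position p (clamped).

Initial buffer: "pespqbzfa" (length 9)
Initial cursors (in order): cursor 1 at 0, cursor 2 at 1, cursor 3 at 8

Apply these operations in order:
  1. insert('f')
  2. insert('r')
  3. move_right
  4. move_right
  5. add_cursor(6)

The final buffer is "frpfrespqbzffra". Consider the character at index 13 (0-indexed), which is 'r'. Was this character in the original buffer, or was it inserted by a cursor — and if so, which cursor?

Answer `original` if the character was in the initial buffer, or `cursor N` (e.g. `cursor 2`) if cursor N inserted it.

After op 1 (insert('f')): buffer="fpfespqbzffa" (len 12), cursors c1@1 c2@3 c3@11, authorship 1.2.......3.
After op 2 (insert('r')): buffer="frpfrespqbzffra" (len 15), cursors c1@2 c2@5 c3@14, authorship 11.22.......33.
After op 3 (move_right): buffer="frpfrespqbzffra" (len 15), cursors c1@3 c2@6 c3@15, authorship 11.22.......33.
After op 4 (move_right): buffer="frpfrespqbzffra" (len 15), cursors c1@4 c2@7 c3@15, authorship 11.22.......33.
After op 5 (add_cursor(6)): buffer="frpfrespqbzffra" (len 15), cursors c1@4 c4@6 c2@7 c3@15, authorship 11.22.......33.
Authorship (.=original, N=cursor N): 1 1 . 2 2 . . . . . . . 3 3 .
Index 13: author = 3

Answer: cursor 3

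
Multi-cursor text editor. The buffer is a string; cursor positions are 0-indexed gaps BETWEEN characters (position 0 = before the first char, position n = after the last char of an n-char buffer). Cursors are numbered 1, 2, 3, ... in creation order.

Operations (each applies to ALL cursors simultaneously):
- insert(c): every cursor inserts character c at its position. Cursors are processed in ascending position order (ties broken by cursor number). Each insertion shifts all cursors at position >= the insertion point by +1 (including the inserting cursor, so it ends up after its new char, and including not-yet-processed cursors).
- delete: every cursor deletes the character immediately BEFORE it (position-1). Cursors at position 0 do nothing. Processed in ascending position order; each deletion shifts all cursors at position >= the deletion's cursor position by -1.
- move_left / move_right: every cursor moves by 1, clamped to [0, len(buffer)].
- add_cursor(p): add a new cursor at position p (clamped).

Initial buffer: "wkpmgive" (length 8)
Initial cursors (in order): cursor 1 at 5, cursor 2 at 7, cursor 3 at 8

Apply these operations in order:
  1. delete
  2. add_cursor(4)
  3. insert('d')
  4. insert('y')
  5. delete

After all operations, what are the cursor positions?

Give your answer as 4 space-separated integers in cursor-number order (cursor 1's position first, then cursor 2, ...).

After op 1 (delete): buffer="wkpmi" (len 5), cursors c1@4 c2@5 c3@5, authorship .....
After op 2 (add_cursor(4)): buffer="wkpmi" (len 5), cursors c1@4 c4@4 c2@5 c3@5, authorship .....
After op 3 (insert('d')): buffer="wkpmddidd" (len 9), cursors c1@6 c4@6 c2@9 c3@9, authorship ....14.23
After op 4 (insert('y')): buffer="wkpmddyyiddyy" (len 13), cursors c1@8 c4@8 c2@13 c3@13, authorship ....1414.2323
After op 5 (delete): buffer="wkpmddidd" (len 9), cursors c1@6 c4@6 c2@9 c3@9, authorship ....14.23

Answer: 6 9 9 6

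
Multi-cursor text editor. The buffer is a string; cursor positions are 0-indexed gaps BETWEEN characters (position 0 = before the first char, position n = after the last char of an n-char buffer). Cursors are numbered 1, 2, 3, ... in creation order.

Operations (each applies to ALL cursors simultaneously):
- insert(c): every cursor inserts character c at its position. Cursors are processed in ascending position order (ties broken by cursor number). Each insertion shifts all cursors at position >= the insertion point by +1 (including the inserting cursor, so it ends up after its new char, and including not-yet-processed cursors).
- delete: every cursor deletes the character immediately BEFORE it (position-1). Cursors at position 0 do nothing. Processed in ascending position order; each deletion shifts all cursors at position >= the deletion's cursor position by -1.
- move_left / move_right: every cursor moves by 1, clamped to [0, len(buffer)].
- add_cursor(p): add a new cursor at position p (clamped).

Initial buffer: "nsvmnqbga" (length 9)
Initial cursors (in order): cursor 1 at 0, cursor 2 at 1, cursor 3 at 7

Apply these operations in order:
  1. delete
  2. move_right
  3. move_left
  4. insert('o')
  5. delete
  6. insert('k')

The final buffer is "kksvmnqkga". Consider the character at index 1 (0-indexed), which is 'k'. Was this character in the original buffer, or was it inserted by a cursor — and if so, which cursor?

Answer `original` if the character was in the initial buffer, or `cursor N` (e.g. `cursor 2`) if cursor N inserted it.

After op 1 (delete): buffer="svmnqga" (len 7), cursors c1@0 c2@0 c3@5, authorship .......
After op 2 (move_right): buffer="svmnqga" (len 7), cursors c1@1 c2@1 c3@6, authorship .......
After op 3 (move_left): buffer="svmnqga" (len 7), cursors c1@0 c2@0 c3@5, authorship .......
After op 4 (insert('o')): buffer="oosvmnqoga" (len 10), cursors c1@2 c2@2 c3@8, authorship 12.....3..
After op 5 (delete): buffer="svmnqga" (len 7), cursors c1@0 c2@0 c3@5, authorship .......
After op 6 (insert('k')): buffer="kksvmnqkga" (len 10), cursors c1@2 c2@2 c3@8, authorship 12.....3..
Authorship (.=original, N=cursor N): 1 2 . . . . . 3 . .
Index 1: author = 2

Answer: cursor 2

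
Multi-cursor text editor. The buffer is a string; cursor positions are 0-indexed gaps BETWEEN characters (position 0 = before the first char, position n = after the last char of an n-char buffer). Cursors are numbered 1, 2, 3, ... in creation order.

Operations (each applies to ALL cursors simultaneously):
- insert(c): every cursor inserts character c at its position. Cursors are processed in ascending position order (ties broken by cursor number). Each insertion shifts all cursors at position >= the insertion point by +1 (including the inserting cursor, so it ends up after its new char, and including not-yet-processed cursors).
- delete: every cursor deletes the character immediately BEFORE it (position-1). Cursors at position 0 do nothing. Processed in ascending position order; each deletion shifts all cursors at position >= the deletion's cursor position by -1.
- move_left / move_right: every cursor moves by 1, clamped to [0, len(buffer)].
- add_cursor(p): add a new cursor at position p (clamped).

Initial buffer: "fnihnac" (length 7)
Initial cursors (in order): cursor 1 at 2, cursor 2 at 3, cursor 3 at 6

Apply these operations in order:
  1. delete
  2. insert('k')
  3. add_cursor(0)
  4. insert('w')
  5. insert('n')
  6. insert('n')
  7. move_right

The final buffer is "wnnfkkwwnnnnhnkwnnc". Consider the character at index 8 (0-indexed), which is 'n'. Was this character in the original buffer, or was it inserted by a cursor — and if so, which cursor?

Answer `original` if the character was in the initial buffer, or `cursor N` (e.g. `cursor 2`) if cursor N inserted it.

After op 1 (delete): buffer="fhnc" (len 4), cursors c1@1 c2@1 c3@3, authorship ....
After op 2 (insert('k')): buffer="fkkhnkc" (len 7), cursors c1@3 c2@3 c3@6, authorship .12..3.
After op 3 (add_cursor(0)): buffer="fkkhnkc" (len 7), cursors c4@0 c1@3 c2@3 c3@6, authorship .12..3.
After op 4 (insert('w')): buffer="wfkkwwhnkwc" (len 11), cursors c4@1 c1@6 c2@6 c3@10, authorship 4.1212..33.
After op 5 (insert('n')): buffer="wnfkkwwnnhnkwnc" (len 15), cursors c4@2 c1@9 c2@9 c3@14, authorship 44.121212..333.
After op 6 (insert('n')): buffer="wnnfkkwwnnnnhnkwnnc" (len 19), cursors c4@3 c1@12 c2@12 c3@18, authorship 444.12121212..3333.
After op 7 (move_right): buffer="wnnfkkwwnnnnhnkwnnc" (len 19), cursors c4@4 c1@13 c2@13 c3@19, authorship 444.12121212..3333.
Authorship (.=original, N=cursor N): 4 4 4 . 1 2 1 2 1 2 1 2 . . 3 3 3 3 .
Index 8: author = 1

Answer: cursor 1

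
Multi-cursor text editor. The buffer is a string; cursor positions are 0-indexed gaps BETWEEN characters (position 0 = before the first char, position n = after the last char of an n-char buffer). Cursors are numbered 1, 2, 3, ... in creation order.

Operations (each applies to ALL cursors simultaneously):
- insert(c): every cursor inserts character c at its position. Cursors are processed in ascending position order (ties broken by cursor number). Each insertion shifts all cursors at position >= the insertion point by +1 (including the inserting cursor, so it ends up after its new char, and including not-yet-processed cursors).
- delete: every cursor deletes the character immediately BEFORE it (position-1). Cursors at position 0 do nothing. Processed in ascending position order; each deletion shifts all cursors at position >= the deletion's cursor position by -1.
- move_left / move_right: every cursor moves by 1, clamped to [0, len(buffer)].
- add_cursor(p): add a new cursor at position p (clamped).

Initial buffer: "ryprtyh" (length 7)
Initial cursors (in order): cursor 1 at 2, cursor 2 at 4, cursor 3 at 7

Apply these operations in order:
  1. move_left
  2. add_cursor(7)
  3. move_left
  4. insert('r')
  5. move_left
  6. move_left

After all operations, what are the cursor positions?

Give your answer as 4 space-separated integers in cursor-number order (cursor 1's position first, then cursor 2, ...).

After op 1 (move_left): buffer="ryprtyh" (len 7), cursors c1@1 c2@3 c3@6, authorship .......
After op 2 (add_cursor(7)): buffer="ryprtyh" (len 7), cursors c1@1 c2@3 c3@6 c4@7, authorship .......
After op 3 (move_left): buffer="ryprtyh" (len 7), cursors c1@0 c2@2 c3@5 c4@6, authorship .......
After op 4 (insert('r')): buffer="rryrprtryrh" (len 11), cursors c1@1 c2@4 c3@8 c4@10, authorship 1..2...3.4.
After op 5 (move_left): buffer="rryrprtryrh" (len 11), cursors c1@0 c2@3 c3@7 c4@9, authorship 1..2...3.4.
After op 6 (move_left): buffer="rryrprtryrh" (len 11), cursors c1@0 c2@2 c3@6 c4@8, authorship 1..2...3.4.

Answer: 0 2 6 8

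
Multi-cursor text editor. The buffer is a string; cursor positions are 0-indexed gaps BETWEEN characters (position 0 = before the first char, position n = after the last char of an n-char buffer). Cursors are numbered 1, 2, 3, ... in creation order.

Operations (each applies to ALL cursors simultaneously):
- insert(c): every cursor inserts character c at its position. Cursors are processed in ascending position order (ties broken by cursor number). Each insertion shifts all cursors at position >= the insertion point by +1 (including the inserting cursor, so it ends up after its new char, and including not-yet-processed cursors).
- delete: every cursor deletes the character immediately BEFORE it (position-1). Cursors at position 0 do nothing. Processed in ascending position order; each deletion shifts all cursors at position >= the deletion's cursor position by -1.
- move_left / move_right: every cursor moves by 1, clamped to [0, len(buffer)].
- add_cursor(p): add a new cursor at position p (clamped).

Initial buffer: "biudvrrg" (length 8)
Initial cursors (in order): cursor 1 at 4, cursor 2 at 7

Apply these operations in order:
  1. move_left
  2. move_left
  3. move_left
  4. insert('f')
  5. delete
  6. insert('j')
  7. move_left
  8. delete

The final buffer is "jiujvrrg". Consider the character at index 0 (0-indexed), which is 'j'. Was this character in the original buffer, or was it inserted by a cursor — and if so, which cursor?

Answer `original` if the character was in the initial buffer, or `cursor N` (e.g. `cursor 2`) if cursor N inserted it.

After op 1 (move_left): buffer="biudvrrg" (len 8), cursors c1@3 c2@6, authorship ........
After op 2 (move_left): buffer="biudvrrg" (len 8), cursors c1@2 c2@5, authorship ........
After op 3 (move_left): buffer="biudvrrg" (len 8), cursors c1@1 c2@4, authorship ........
After op 4 (insert('f')): buffer="bfiudfvrrg" (len 10), cursors c1@2 c2@6, authorship .1...2....
After op 5 (delete): buffer="biudvrrg" (len 8), cursors c1@1 c2@4, authorship ........
After op 6 (insert('j')): buffer="bjiudjvrrg" (len 10), cursors c1@2 c2@6, authorship .1...2....
After op 7 (move_left): buffer="bjiudjvrrg" (len 10), cursors c1@1 c2@5, authorship .1...2....
After op 8 (delete): buffer="jiujvrrg" (len 8), cursors c1@0 c2@3, authorship 1..2....
Authorship (.=original, N=cursor N): 1 . . 2 . . . .
Index 0: author = 1

Answer: cursor 1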